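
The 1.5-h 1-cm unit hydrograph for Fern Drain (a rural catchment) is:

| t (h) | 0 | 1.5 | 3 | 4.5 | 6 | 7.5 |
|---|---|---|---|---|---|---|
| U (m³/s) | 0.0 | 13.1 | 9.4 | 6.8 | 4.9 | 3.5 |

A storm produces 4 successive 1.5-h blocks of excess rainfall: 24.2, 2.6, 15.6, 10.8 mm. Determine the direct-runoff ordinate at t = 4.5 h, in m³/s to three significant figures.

By discrete convolution, Q_j = Σ (P_i / 10 mm) · U_{j−i}.
At t = 4.5 h (j=3): Q = (24.2/10)·6.8 + (2.6/10)·9.4 + (15.6/10)·13.1 + (10.8/10)·0.0 = 39.3 m³/s.

Q ≈ 39.3 m³/s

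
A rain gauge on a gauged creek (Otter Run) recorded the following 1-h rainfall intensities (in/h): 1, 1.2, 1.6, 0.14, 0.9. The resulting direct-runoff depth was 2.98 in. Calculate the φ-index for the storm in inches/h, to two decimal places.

φ ≈ 0.43 in/h

Only the 4 blocks with intensity above φ contribute runoff: 1, 1.2, 1.6, 0.9 in/h.
Σ(I−φ)·Δt = d  ⇒  (1+1.2+1.6+0.9 − 4φ)·1 = 2.98
φ = (4.700 − 2.98/1) / 4 = 0.43 in/h.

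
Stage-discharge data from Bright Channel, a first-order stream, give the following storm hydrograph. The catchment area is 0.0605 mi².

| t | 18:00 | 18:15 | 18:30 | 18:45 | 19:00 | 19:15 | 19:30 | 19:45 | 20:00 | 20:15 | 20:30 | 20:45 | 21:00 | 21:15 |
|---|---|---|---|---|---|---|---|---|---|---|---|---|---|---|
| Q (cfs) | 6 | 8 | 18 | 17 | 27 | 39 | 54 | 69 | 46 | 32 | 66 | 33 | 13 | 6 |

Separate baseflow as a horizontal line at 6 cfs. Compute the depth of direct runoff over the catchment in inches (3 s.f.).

Direct runoff: 0.0, 2.0, 12.0, 11.0, 21.0, 33.0, 48.0, 63.0, 40.0, 26.0, 60.0, 27.0, 7.0, 0.0 cfs; ΣQ_DR = 350.0 cfs.
V = ΣQ_DR · Δt = 350.0 × 900 s = 3.150 × 10^5 ft³.
Over A = 0.0605 mi², depth = V / A = 2.24 in.

d ≈ 2.24 in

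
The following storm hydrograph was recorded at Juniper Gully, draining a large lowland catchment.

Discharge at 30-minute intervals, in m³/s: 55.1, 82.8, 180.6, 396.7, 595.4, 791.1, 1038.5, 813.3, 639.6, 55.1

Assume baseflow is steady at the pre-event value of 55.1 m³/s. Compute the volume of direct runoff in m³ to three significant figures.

Direct-runoff ordinates (Q − Q_b): 0.0, 27.7, 125.5, 341.6, 540.3, 736.0, 983.4, 758.2, 584.5, 0.0 m³/s.
ΣQ_DR = 4097 m³/s.
With Δt = 0.5 h = 1800 s, V = ΣQ_DR · Δt = 4097 × 1800 = 7.37 × 10^6 m³.

V ≈ 7.37 × 10^6 m³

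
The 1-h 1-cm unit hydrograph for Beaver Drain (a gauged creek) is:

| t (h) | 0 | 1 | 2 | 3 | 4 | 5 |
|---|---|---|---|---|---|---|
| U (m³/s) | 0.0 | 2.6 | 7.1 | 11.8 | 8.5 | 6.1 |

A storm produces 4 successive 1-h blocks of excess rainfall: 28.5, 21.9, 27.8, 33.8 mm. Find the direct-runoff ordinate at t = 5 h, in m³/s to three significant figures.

Q ≈ 92.8 m³/s

By discrete convolution, Q_j = Σ (P_i / 10 mm) · U_{j−i}.
At t = 5 h (j=5): Q = (28.5/10)·6.1 + (21.9/10)·8.5 + (27.8/10)·11.8 + (33.8/10)·7.1 = 92.8 m³/s.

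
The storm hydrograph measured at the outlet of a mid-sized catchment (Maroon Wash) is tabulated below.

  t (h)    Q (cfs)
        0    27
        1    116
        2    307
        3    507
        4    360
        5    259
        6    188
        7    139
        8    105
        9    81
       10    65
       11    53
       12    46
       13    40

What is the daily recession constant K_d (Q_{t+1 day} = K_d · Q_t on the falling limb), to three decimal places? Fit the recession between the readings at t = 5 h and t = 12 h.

Between t = 5 h and t = 12 h the flow falls from 259 to 46 cfs over 7×1 h = 7 h.
Per-interval ratio K = (46/259)^(1/7) = 0.7812; K_d = K^(24/1) = 0.003.

K_d ≈ 0.003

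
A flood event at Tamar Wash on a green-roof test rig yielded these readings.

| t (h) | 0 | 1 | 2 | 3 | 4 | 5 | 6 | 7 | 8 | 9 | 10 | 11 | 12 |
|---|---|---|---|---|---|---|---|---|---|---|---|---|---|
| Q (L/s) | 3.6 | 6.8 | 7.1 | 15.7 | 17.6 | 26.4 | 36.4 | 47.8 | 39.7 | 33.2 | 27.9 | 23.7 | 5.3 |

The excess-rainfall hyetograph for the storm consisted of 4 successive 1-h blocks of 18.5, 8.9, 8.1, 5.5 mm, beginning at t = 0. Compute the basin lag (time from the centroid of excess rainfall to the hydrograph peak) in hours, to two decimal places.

t_L ≈ 5.49 h

Centroid of excess rainfall: t_c = Σ P_i·t̄_i / ΣP_i = 1.5146 h (block centres at 0.5, 1.5, 2.5, 3.5 h).
Hydrograph peak occurs at t = 7 h, so basin lag t_L = 7 − 1.5146 = 5.49 h.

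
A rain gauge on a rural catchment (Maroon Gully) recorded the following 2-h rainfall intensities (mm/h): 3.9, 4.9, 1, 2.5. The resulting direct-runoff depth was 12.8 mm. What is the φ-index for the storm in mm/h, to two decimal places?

Only the 3 blocks with intensity above φ contribute runoff: 3.9, 4.9, 2.5 mm/h.
Σ(I−φ)·Δt = d  ⇒  (3.9+4.9+2.5 − 3φ)·2 = 12.8
φ = (11.30 − 12.8/2) / 3 = 1.63 mm/h.

φ ≈ 1.63 mm/h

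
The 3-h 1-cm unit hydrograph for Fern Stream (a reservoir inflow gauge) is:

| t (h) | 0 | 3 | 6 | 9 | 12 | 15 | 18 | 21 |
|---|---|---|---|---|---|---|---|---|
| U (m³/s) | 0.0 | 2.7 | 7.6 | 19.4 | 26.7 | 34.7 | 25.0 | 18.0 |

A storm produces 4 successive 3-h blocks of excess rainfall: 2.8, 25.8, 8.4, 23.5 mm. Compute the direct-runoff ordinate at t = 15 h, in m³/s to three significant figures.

Q ≈ 113 m³/s

By discrete convolution, Q_j = Σ (P_i / 10 mm) · U_{j−i}.
At t = 15 h (j=5): Q = (2.8/10)·34.7 + (25.8/10)·26.7 + (8.4/10)·19.4 + (23.5/10)·7.6 = 113 m³/s.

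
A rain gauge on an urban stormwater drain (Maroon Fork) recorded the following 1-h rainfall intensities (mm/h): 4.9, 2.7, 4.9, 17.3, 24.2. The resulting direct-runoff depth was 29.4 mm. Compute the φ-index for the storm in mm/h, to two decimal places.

φ ≈ 6.05 mm/h

Only the 2 blocks with intensity above φ contribute runoff: 17.3, 24.2 mm/h.
Σ(I−φ)·Δt = d  ⇒  (17.3+24.2 − 2φ)·1 = 29.4
φ = (41.50 − 29.4/1) / 2 = 6.05 mm/h.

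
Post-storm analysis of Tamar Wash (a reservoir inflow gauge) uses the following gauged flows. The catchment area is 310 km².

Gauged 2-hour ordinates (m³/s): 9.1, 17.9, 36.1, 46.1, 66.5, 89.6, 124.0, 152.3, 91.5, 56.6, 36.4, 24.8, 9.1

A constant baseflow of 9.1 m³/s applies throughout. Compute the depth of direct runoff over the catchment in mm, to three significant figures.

d ≈ 14.9 mm

Direct runoff: 0.0, 8.8, 27.0, 37.0, 57.4, 80.5, 114.9, 143.2, 82.4, 47.5, 27.3, 15.7, 0.0 m³/s; ΣQ_DR = 641.7 m³/s.
V = ΣQ_DR · Δt = 641.7 × 7200 s = 4.620 × 10^6 m³.
Over A = 310 km², depth = V / A = 14.9 mm.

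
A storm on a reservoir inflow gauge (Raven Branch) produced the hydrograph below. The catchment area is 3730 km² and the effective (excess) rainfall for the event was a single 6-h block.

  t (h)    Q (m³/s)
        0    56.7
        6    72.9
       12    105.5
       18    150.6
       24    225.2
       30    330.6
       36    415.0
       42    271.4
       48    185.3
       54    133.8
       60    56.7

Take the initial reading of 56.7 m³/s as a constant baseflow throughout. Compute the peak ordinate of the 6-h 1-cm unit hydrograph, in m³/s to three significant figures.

U_p ≈ 448 m³/s

Direct runoff: 0.0, 16.2, 48.8, 93.9, 168.5, 273.9, 358.3, 214.7, 128.6, 77.1, 0.0 m³/s; ΣQ_DR = 1380 m³/s, peak = 358.3 m³/s.
Runoff depth d = ΣQ_DR·Δt / A = 1380 × 21600 / (3730 km²) = 7.991 mm.
The 1-cm UH is the DRH scaled by (10 mm)/d, so U_p = 358.3 × 10/7.991 = 448 m³/s.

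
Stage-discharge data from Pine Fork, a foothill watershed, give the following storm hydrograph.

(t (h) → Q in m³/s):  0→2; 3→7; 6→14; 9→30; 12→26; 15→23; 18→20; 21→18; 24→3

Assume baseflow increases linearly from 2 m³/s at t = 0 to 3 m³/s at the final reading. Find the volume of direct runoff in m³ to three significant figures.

Direct-runoff ordinates (Q − Q_b): 0.00, 4.88, 11.75, 27.62, 23.50, 20.38, 17.25, 15.12, 0.00 m³/s.
ΣQ_DR = 120.5 m³/s.
With Δt = 3 h = 10800 s, V = ΣQ_DR · Δt = 120.5 × 10800 = 1.30 × 10^6 m³.

V ≈ 1.30 × 10^6 m³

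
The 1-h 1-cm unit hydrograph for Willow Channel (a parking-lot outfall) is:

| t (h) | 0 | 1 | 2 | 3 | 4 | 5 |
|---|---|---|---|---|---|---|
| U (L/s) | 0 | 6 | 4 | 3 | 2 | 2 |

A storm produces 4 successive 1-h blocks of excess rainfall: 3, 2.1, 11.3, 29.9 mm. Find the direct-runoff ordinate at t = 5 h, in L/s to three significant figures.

By discrete convolution, Q_j = Σ (P_i / 10 mm) · U_{j−i}.
At t = 5 h (j=5): Q = (3/10)·2 + (2.1/10)·2 + (11.3/10)·3 + (29.9/10)·4 = 16.4 L/s.

Q ≈ 16.4 L/s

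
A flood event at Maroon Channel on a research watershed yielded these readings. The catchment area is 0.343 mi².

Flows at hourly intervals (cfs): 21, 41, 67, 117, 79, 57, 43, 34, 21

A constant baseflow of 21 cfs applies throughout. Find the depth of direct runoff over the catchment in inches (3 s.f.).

Direct runoff: 0.0, 20.0, 46.0, 96.0, 58.0, 36.0, 22.0, 13.0, 0.0 cfs; ΣQ_DR = 291.0 cfs.
V = ΣQ_DR · Δt = 291.0 × 3600 s = 1.048 × 10^6 ft³.
Over A = 0.343 mi², depth = V / A = 1.31 in.

d ≈ 1.31 in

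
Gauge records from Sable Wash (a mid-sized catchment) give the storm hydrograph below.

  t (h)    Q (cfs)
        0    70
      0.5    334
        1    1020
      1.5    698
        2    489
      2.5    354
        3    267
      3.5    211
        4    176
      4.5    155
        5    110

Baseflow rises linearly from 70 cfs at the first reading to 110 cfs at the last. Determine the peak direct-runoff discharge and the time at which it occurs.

Subtracting baseflow gives direct-runoff ordinates: 0.00, 260.00, 942.00, 616.00, 403.00, 264.00, 173.00, 113.00, 74.00, 49.00, 0.00 cfs.
The maximum is 942.00 cfs, occurring at the reading for t = 1 h.

Q_p = 942.00 cfs at t = 1 h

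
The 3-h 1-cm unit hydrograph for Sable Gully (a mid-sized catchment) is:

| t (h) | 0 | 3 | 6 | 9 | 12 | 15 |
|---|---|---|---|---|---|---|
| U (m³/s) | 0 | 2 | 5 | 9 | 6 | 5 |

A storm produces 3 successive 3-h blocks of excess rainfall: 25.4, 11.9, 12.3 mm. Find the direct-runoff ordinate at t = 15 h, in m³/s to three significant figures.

By discrete convolution, Q_j = Σ (P_i / 10 mm) · U_{j−i}.
At t = 15 h (j=5): Q = (25.4/10)·5 + (11.9/10)·6 + (12.3/10)·9 = 30.9 m³/s.

Q ≈ 30.9 m³/s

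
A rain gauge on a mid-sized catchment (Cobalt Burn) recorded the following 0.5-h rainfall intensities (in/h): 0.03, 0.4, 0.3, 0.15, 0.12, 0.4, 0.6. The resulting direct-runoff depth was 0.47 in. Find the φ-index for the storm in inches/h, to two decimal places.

φ ≈ 0.19 in/h

Only the 4 blocks with intensity above φ contribute runoff: 0.4, 0.3, 0.4, 0.6 in/h.
Σ(I−φ)·Δt = d  ⇒  (0.4+0.3+0.4+0.6 − 4φ)·0.5 = 0.47
φ = (1.700 − 0.47/0.5) / 4 = 0.19 in/h.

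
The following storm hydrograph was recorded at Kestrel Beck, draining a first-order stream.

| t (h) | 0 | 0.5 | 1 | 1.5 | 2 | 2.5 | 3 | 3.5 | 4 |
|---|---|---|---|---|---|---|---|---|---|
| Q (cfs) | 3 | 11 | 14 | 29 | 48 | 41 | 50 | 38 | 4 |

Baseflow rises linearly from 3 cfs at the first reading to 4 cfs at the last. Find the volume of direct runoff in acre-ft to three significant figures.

V ≈ 8.53 acre-ft

Direct-runoff ordinates (Q − Q_b): 0.00, 7.88, 10.75, 25.62, 44.50, 37.38, 46.25, 34.12, 0.00 cfs.
ΣQ_DR = 206.5 cfs.
With Δt = 0.5 h = 1800 s, V = ΣQ_DR · Δt = 206.5 × 1800 = 3.72 × 10^5 ft³ = 8.53 acre-ft.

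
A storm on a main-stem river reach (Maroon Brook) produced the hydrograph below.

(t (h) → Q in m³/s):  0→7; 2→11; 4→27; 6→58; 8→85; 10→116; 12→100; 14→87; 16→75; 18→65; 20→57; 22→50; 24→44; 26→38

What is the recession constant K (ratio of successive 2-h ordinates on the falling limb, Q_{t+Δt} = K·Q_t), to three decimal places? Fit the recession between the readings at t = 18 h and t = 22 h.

K ≈ 0.877

Using the recession-limb readings at t = 18 h and t = 22 h: Q falls from 65 to 50 m³/s over 2 intervals.
K = (Q₂/Q₁)^(1/2) = (50/65)^(1/2) = 0.877.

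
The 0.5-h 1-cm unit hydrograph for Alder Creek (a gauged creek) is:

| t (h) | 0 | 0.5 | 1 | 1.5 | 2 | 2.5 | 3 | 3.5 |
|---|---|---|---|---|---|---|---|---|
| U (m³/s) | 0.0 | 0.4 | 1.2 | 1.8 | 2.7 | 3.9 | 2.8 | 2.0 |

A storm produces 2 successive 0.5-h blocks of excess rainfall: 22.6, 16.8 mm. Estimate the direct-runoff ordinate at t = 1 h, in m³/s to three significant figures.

By discrete convolution, Q_j = Σ (P_i / 10 mm) · U_{j−i}.
At t = 1 h (j=2): Q = (22.6/10)·1.2 + (16.8/10)·0.4 = 3.38 m³/s.

Q ≈ 3.38 m³/s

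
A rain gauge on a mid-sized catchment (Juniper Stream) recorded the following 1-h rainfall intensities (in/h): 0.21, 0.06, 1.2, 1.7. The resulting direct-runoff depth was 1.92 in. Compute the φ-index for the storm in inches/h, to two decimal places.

φ ≈ 0.49 in/h

Only the 2 blocks with intensity above φ contribute runoff: 1.2, 1.7 in/h.
Σ(I−φ)·Δt = d  ⇒  (1.2+1.7 − 2φ)·1 = 1.92
φ = (2.900 − 1.92/1) / 2 = 0.49 in/h.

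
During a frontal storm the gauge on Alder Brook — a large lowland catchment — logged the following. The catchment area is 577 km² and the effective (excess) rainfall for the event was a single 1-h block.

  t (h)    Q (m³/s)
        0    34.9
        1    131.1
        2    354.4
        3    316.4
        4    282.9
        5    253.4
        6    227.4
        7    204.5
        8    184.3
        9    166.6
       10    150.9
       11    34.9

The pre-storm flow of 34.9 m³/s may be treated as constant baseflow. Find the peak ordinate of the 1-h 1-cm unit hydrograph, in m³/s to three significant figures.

Direct runoff: 0.0, 96.2, 319.5, 281.5, 248.0, 218.5, 192.5, 169.6, 149.4, 131.7, 116.0, 0.0 m³/s; ΣQ_DR = 1923 m³/s, peak = 319.5 m³/s.
Runoff depth d = ΣQ_DR·Δt / A = 1923 × 3600 / (577 km²) = 12.00 mm.
The 1-cm UH is the DRH scaled by (10 mm)/d, so U_p = 319.5 × 10/12.00 = 266 m³/s.

U_p ≈ 266 m³/s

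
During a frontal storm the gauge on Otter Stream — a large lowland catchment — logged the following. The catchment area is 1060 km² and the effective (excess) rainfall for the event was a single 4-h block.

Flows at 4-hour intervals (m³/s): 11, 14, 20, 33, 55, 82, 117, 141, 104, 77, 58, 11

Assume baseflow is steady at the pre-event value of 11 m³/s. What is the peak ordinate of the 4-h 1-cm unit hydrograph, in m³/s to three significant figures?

Direct runoff: 0.0, 3.0, 9.0, 22.0, 44.0, 71.0, 106.0, 130.0, 93.0, 66.0, 47.0, 0.0 m³/s; ΣQ_DR = 591.0 m³/s, peak = 130.0 m³/s.
Runoff depth d = ΣQ_DR·Δt / A = 591.0 × 14400 / (1060 km²) = 8.029 mm.
The 1-cm UH is the DRH scaled by (10 mm)/d, so U_p = 130.0 × 10/8.029 = 162 m³/s.

U_p ≈ 162 m³/s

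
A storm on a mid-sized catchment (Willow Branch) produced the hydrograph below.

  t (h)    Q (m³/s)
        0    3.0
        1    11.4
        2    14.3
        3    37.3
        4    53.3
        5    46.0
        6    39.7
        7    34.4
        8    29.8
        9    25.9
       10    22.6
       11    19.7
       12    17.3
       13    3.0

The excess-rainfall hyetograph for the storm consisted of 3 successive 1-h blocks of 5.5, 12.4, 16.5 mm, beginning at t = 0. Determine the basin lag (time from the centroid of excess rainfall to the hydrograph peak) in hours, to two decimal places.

Centroid of excess rainfall: t_c = Σ P_i·t̄_i / ΣP_i = 1.8198 h (block centres at 0.5, 1.5, 2.5 h).
Hydrograph peak occurs at t = 4 h, so basin lag t_L = 4 − 1.8198 = 2.18 h.

t_L ≈ 2.18 h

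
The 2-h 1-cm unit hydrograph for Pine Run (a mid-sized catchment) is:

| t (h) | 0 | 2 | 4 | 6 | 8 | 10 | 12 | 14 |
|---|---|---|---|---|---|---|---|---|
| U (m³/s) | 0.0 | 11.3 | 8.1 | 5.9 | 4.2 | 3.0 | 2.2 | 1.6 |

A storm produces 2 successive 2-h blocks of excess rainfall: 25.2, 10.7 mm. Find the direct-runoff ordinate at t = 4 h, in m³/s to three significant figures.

By discrete convolution, Q_j = Σ (P_i / 10 mm) · U_{j−i}.
At t = 4 h (j=2): Q = (25.2/10)·8.1 + (10.7/10)·11.3 = 32.5 m³/s.

Q ≈ 32.5 m³/s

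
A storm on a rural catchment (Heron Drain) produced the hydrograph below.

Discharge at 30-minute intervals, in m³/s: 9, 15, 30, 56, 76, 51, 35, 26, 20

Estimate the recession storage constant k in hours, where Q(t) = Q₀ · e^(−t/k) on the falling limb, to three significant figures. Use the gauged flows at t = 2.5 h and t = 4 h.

k ≈ 1.60 h

On the falling limb, Q drops from 51 to 20 m³/s between t = 2.5 h and t = 4 h (Δt = 1.5 h).
k = −Δt / ln(Q₂/Q₁) = −1.5 / ln(20/51) = 1.60 h.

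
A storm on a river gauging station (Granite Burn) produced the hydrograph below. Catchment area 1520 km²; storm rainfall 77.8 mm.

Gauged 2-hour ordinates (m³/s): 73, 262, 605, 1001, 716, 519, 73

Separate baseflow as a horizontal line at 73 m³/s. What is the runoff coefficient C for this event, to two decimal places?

ΣQ_DR = 2738 m³/s; V = ΣQ_DR·Δt = 1.971 × 10^7 m³.
Runoff depth d = V / A = 12.97 mm.
C = d / P = 12.97 / 77.8 = 0.17.

C ≈ 0.17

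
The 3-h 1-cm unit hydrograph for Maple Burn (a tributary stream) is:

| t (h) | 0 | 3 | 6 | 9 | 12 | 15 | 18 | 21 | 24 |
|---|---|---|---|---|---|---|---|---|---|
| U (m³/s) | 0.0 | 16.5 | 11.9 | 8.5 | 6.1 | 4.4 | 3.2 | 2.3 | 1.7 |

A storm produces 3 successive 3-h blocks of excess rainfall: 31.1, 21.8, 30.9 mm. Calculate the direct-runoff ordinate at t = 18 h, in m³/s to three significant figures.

Q ≈ 38.4 m³/s

By discrete convolution, Q_j = Σ (P_i / 10 mm) · U_{j−i}.
At t = 18 h (j=6): Q = (31.1/10)·3.2 + (21.8/10)·4.4 + (30.9/10)·6.1 = 38.4 m³/s.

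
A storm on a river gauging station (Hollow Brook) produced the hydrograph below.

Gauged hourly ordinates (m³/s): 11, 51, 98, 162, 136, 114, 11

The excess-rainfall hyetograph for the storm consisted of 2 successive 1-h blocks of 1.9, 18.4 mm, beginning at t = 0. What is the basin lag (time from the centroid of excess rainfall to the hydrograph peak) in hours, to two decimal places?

Centroid of excess rainfall: t_c = Σ P_i·t̄_i / ΣP_i = 1.4064 h (block centres at 0.5, 1.5 h).
Hydrograph peak occurs at t = 3 h, so basin lag t_L = 3 − 1.4064 = 1.59 h.

t_L ≈ 1.59 h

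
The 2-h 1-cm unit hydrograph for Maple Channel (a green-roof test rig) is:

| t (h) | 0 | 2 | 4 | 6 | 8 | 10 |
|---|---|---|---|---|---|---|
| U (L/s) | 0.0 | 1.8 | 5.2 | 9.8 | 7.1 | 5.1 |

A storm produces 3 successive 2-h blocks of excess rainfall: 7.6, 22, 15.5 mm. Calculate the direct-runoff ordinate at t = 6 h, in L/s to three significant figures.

Q ≈ 21.7 L/s

By discrete convolution, Q_j = Σ (P_i / 10 mm) · U_{j−i}.
At t = 6 h (j=3): Q = (7.6/10)·9.8 + (22/10)·5.2 + (15.5/10)·1.8 = 21.7 L/s.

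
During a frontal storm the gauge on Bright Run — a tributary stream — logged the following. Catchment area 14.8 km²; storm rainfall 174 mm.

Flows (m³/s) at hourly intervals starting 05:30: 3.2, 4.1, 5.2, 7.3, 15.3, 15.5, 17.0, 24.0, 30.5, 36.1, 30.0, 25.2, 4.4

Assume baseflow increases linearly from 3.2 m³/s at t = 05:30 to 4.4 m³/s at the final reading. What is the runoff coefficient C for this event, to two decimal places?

C ≈ 0.24

ΣQ_DR = 168.4 m³/s; V = ΣQ_DR·Δt = 6.062 × 10^5 m³.
Runoff depth d = V / A = 40.96 mm.
C = d / P = 40.96 / 174 = 0.24.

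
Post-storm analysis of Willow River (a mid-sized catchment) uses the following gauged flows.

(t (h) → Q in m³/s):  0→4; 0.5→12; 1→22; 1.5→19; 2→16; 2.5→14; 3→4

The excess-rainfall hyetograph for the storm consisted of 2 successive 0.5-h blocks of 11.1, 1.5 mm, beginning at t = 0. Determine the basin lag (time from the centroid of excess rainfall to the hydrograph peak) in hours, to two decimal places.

t_L ≈ 0.69 h

Centroid of excess rainfall: t_c = Σ P_i·t̄_i / ΣP_i = 0.3095 h (block centres at 0.25, 0.75 h).
Hydrograph peak occurs at t = 1 h, so basin lag t_L = 1 − 0.3095 = 0.69 h.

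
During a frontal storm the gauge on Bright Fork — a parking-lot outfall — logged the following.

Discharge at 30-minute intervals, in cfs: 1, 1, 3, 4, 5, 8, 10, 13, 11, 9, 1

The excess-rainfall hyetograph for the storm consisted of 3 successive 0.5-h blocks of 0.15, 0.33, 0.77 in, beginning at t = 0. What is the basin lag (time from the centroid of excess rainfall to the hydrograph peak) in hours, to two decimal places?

Centroid of excess rainfall: t_c = Σ P_i·t̄_i / ΣP_i = 0.9980 h (block centres at 0.25, 0.75, 1.25 h).
Hydrograph peak occurs at t = 3.5 h, so basin lag t_L = 3.5 − 0.9980 = 2.50 h.

t_L ≈ 2.50 h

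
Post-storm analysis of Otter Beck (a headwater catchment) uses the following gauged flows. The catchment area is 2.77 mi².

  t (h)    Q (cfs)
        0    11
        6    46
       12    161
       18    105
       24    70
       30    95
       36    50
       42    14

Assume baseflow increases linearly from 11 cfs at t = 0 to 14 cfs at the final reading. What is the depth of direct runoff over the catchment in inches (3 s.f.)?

Direct runoff: 0.00, 34.57, 149.14, 92.71, 57.29, 81.86, 36.43, 0.00 cfs; ΣQ_DR = 452.0 cfs.
V = ΣQ_DR · Δt = 452.0 × 21600 s = 9.763 × 10^6 ft³.
Over A = 2.77 mi², depth = V / A = 1.52 in.

d ≈ 1.52 in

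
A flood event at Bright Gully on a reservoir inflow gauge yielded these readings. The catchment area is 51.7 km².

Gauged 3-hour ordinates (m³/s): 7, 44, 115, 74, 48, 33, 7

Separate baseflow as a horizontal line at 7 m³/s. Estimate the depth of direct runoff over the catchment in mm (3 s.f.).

Direct runoff: 0.0, 37.0, 108.0, 67.0, 41.0, 26.0, 0.0 m³/s; ΣQ_DR = 279.0 m³/s.
V = ΣQ_DR · Δt = 279.0 × 10800 s = 3.013 × 10^6 m³.
Over A = 51.7 km², depth = V / A = 58.3 mm.

d ≈ 58.3 mm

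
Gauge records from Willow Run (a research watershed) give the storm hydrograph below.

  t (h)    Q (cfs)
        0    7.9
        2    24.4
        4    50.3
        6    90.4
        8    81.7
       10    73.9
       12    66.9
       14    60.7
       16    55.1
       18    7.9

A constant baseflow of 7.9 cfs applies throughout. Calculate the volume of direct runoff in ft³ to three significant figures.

V ≈ 3.17 × 10^6 ft³

Direct-runoff ordinates (Q − Q_b): 0.0, 16.5, 42.4, 82.5, 73.8, 66.0, 59.0, 52.8, 47.2, 0.0 cfs.
ΣQ_DR = 440.2 cfs.
With Δt = 2 h = 7200 s, V = ΣQ_DR · Δt = 440.2 × 7200 = 3.17 × 10^6 ft³.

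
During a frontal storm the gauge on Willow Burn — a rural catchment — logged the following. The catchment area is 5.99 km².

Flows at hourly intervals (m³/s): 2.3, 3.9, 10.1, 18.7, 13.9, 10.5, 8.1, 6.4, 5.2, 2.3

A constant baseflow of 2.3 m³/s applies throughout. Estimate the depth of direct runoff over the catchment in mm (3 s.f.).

Direct runoff: 0.0, 1.6, 7.8, 16.4, 11.6, 8.2, 5.8, 4.1, 2.9, 0.0 m³/s; ΣQ_DR = 58.40 m³/s.
V = ΣQ_DR · Δt = 58.40 × 3600 s = 2.102 × 10^5 m³.
Over A = 5.99 km², depth = V / A = 35.1 mm.

d ≈ 35.1 mm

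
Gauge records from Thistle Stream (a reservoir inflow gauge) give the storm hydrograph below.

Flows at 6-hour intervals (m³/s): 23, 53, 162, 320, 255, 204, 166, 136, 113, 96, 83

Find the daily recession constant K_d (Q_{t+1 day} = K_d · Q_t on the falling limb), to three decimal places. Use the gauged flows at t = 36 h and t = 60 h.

Between t = 36 h and t = 60 h the flow falls from 166 to 83 m³/s over 4×6 h = 24 h.
Per-interval ratio K = (83/166)^(1/4) = 0.8409; K_d = K^(24/6) = 0.500.

K_d ≈ 0.500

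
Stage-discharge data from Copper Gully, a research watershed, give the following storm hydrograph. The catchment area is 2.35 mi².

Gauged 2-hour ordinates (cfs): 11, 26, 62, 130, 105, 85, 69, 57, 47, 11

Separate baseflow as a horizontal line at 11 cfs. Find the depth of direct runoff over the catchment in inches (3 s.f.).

Direct runoff: 0.0, 15.0, 51.0, 119.0, 94.0, 74.0, 58.0, 46.0, 36.0, 0.0 cfs; ΣQ_DR = 493.0 cfs.
V = ΣQ_DR · Δt = 493.0 × 7200 s = 3.550 × 10^6 ft³.
Over A = 2.35 mi², depth = V / A = 0.650 in.

d ≈ 0.650 in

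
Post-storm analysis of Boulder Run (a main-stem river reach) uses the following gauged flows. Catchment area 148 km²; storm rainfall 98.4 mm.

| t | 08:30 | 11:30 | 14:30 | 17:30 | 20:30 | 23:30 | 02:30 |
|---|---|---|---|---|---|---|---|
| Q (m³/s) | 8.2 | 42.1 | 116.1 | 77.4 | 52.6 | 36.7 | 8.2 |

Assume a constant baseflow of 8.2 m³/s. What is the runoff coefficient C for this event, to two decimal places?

ΣQ_DR = 283.9 m³/s; V = ΣQ_DR·Δt = 3.066 × 10^6 m³.
Runoff depth d = V / A = 20.72 mm.
C = d / P = 20.72 / 98.4 = 0.21.

C ≈ 0.21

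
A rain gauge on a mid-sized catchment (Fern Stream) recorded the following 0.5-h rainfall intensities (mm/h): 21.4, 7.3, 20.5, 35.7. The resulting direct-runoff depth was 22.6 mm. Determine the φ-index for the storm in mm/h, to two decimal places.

φ ≈ 10.80 mm/h

Only the 3 blocks with intensity above φ contribute runoff: 21.4, 20.5, 35.7 mm/h.
Σ(I−φ)·Δt = d  ⇒  (21.4+20.5+35.7 − 3φ)·0.5 = 22.6
φ = (77.60 − 22.6/0.5) / 3 = 10.80 mm/h.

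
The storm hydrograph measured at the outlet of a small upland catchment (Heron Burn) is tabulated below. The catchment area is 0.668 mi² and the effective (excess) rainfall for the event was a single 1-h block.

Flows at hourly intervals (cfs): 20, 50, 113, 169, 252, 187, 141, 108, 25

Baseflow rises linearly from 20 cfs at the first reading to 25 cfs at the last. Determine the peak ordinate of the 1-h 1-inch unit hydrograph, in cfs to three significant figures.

Direct runoff: 0.00, 29.38, 91.75, 147.12, 229.50, 163.88, 117.25, 83.62, 0.00 cfs; ΣQ_DR = 862.5 cfs, peak = 229.50 cfs.
Runoff depth d = ΣQ_DR·Δt / A = 862.5 × 3600 / (0.668 mi²) = 2.001 in.
The 1-inch UH is the DRH scaled by (1 in)/d, so U_p = 229.50 × 1/2.001 = 115 cfs.

U_p ≈ 115 cfs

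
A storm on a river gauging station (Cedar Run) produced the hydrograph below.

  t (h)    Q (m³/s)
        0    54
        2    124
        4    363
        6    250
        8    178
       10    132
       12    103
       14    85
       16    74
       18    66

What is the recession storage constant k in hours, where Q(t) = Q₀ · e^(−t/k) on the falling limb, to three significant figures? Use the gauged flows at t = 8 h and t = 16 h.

On the falling limb, Q drops from 178 to 74 m³/s between t = 8 h and t = 16 h (Δt = 8 h).
k = −Δt / ln(Q₂/Q₁) = −8 / ln(74/178) = 9.11 h.

k ≈ 9.11 h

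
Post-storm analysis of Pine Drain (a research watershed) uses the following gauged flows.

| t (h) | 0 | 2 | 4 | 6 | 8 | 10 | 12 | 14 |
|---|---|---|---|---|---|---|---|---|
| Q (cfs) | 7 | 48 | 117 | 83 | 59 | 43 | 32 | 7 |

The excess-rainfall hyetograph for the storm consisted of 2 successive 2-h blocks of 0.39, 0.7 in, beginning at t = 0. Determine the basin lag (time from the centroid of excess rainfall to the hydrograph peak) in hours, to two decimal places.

t_L ≈ 1.72 h

Centroid of excess rainfall: t_c = Σ P_i·t̄_i / ΣP_i = 2.2844 h (block centres at 1, 3 h).
Hydrograph peak occurs at t = 4 h, so basin lag t_L = 4 − 2.2844 = 1.72 h.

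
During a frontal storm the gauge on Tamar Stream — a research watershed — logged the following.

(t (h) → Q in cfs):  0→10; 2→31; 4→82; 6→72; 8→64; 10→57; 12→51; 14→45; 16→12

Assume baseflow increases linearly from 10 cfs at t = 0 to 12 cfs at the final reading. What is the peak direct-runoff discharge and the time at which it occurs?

Q_p = 71.50 cfs at t = 4 h

Subtracting baseflow gives direct-runoff ordinates: 0.00, 20.75, 71.50, 61.25, 53.00, 45.75, 39.50, 33.25, 0.00 cfs.
The maximum is 71.50 cfs, occurring at the reading for t = 4 h.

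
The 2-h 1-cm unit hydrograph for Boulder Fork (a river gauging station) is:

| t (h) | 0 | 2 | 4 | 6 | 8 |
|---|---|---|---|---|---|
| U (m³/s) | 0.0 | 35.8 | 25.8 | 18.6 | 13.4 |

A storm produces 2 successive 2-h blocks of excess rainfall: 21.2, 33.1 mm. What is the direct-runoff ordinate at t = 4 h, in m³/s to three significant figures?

Q ≈ 173 m³/s

By discrete convolution, Q_j = Σ (P_i / 10 mm) · U_{j−i}.
At t = 4 h (j=2): Q = (21.2/10)·25.8 + (33.1/10)·35.8 = 173 m³/s.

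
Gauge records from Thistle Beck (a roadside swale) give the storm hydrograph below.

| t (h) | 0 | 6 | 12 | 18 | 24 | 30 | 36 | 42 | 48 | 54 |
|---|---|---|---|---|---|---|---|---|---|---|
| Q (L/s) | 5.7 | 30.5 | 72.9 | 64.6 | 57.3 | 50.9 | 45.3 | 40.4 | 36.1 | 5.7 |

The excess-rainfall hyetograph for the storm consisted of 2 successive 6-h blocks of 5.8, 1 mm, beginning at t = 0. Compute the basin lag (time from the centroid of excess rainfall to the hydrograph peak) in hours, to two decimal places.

t_L ≈ 8.12 h

Centroid of excess rainfall: t_c = Σ P_i·t̄_i / ΣP_i = 3.8824 h (block centres at 3, 9 h).
Hydrograph peak occurs at t = 12 h, so basin lag t_L = 12 − 3.8824 = 8.12 h.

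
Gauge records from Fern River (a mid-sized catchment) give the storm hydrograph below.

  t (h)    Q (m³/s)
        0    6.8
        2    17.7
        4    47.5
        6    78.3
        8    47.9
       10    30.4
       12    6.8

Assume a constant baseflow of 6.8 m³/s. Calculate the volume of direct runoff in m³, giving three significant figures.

Direct-runoff ordinates (Q − Q_b): 0.0, 10.9, 40.7, 71.5, 41.1, 23.6, 0.0 m³/s.
ΣQ_DR = 187.8 m³/s.
With Δt = 2 h = 7200 s, V = ΣQ_DR · Δt = 187.8 × 7200 = 1.35 × 10^6 m³.

V ≈ 1.35 × 10^6 m³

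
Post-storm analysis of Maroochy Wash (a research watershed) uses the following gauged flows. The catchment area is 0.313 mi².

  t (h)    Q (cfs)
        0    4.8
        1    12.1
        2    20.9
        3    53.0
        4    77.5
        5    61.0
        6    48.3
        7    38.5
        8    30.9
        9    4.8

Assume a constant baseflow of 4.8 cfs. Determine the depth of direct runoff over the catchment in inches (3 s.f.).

Direct runoff: 0.0, 7.3, 16.1, 48.2, 72.7, 56.2, 43.5, 33.7, 26.1, 0.0 cfs; ΣQ_DR = 303.8 cfs.
V = ΣQ_DR · Δt = 303.8 × 3600 s = 1.094 × 10^6 ft³.
Over A = 0.313 mi², depth = V / A = 1.50 in.

d ≈ 1.50 in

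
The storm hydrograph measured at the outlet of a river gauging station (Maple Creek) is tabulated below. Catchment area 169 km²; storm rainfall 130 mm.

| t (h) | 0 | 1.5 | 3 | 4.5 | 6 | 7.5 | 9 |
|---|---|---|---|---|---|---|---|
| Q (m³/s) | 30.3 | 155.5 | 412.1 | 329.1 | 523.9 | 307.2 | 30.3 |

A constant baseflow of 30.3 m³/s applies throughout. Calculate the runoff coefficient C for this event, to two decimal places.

C ≈ 0.39

ΣQ_DR = 1576 m³/s; V = ΣQ_DR·Δt = 8.512 × 10^6 m³.
Runoff depth d = V / A = 50.37 mm.
C = d / P = 50.37 / 130 = 0.39.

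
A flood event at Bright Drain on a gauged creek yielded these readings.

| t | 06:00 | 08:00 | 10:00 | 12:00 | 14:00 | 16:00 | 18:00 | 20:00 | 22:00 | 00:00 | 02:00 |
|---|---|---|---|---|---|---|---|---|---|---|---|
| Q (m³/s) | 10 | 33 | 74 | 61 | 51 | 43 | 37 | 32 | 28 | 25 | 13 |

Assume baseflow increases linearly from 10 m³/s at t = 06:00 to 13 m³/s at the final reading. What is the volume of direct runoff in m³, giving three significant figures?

V ≈ 2.02 × 10^6 m³

Direct-runoff ordinates (Q − Q_b): 0.00, 22.70, 63.40, 50.10, 39.80, 31.50, 25.20, 19.90, 15.60, 12.30, 0.00 m³/s.
ΣQ_DR = 280.5 m³/s.
With Δt = 2 h = 7200 s, V = ΣQ_DR · Δt = 280.5 × 7200 = 2.02 × 10^6 m³.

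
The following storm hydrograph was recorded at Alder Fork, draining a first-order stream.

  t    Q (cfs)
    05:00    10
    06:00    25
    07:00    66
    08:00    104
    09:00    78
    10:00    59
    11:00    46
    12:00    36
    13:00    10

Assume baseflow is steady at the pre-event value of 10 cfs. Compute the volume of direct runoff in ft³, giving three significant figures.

V ≈ 1.24 × 10^6 ft³

Direct-runoff ordinates (Q − Q_b): 0.0, 15.0, 56.0, 94.0, 68.0, 49.0, 36.0, 26.0, 0.0 cfs.
ΣQ_DR = 344.0 cfs.
With Δt = 1 h = 3600 s, V = ΣQ_DR · Δt = 344.0 × 3600 = 1.24 × 10^6 ft³.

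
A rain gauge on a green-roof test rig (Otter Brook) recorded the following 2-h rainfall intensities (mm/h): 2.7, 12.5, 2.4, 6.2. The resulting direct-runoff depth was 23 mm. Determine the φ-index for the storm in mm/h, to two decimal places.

Only the 2 blocks with intensity above φ contribute runoff: 12.5, 6.2 mm/h.
Σ(I−φ)·Δt = d  ⇒  (12.5+6.2 − 2φ)·2 = 23
φ = (18.70 − 23/2) / 2 = 3.60 mm/h.

φ ≈ 3.60 mm/h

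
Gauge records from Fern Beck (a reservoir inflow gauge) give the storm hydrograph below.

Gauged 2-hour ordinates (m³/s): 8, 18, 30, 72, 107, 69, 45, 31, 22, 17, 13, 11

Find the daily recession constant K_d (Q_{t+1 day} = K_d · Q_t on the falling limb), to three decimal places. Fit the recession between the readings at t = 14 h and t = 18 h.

K_d ≈ 0.027

Between t = 14 h and t = 18 h the flow falls from 31 to 17 m³/s over 2×2 h = 4 h.
Per-interval ratio K = (17/31)^(1/2) = 0.7405; K_d = K^(24/2) = 0.027.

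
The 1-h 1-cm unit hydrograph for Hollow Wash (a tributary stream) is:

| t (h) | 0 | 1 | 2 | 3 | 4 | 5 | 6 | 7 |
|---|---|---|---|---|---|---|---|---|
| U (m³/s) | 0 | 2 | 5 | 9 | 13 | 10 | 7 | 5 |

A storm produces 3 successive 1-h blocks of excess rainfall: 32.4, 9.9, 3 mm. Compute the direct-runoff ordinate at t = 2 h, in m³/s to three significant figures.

By discrete convolution, Q_j = Σ (P_i / 10 mm) · U_{j−i}.
At t = 2 h (j=2): Q = (32.4/10)·5 + (9.9/10)·2 + (3/10)·0 = 18.2 m³/s.

Q ≈ 18.2 m³/s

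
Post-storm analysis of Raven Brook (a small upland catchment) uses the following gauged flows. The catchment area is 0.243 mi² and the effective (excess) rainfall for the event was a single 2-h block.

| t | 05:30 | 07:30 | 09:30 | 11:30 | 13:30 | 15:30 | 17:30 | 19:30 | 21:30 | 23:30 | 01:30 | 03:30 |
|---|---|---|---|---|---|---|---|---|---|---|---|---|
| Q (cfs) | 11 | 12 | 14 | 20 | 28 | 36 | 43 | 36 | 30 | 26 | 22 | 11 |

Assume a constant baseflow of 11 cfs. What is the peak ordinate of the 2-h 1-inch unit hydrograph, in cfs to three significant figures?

U_p ≈ 16.0 cfs

Direct runoff: 0.0, 1.0, 3.0, 9.0, 17.0, 25.0, 32.0, 25.0, 19.0, 15.0, 11.0, 0.0 cfs; ΣQ_DR = 157.0 cfs, peak = 32.0 cfs.
Runoff depth d = ΣQ_DR·Δt / A = 157.0 × 7200 / (0.243 mi²) = 2.002 in.
The 1-inch UH is the DRH scaled by (1 in)/d, so U_p = 32.0 × 1/2.002 = 16.0 cfs.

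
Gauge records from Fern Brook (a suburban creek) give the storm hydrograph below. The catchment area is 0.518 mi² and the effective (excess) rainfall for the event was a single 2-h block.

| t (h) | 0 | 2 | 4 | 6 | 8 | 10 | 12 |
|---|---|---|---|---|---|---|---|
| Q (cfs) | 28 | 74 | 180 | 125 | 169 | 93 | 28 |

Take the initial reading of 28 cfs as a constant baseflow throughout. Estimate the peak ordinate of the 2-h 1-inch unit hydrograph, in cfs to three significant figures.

U_p ≈ 50.7 cfs

Direct runoff: 0.0, 46.0, 152.0, 97.0, 141.0, 65.0, 0.0 cfs; ΣQ_DR = 501.0 cfs, peak = 152.0 cfs.
Runoff depth d = ΣQ_DR·Δt / A = 501.0 × 7200 / (0.518 mi²) = 2.997 in.
The 1-inch UH is the DRH scaled by (1 in)/d, so U_p = 152.0 × 1/2.997 = 50.7 cfs.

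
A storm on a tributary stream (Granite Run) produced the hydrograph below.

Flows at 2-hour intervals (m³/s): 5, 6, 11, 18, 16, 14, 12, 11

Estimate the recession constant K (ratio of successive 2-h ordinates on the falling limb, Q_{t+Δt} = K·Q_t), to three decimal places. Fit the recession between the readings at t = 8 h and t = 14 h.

K ≈ 0.883

Using the recession-limb readings at t = 8 h and t = 14 h: Q falls from 16 to 11 m³/s over 3 intervals.
K = (Q₂/Q₁)^(1/3) = (11/16)^(1/3) = 0.883.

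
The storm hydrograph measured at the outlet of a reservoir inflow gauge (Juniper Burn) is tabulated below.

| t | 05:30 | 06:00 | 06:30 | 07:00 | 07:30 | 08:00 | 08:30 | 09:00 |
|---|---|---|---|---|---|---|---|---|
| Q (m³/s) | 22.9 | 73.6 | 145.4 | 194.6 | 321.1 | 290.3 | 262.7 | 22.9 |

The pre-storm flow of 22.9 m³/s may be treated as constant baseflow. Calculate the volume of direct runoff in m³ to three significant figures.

Direct-runoff ordinates (Q − Q_b): 0.0, 50.7, 122.5, 171.7, 298.2, 267.4, 239.8, 0.0 m³/s.
ΣQ_DR = 1150 m³/s.
With Δt = 0.5 h = 1800 s, V = ΣQ_DR · Δt = 1150 × 1800 = 2.07 × 10^6 m³.

V ≈ 2.07 × 10^6 m³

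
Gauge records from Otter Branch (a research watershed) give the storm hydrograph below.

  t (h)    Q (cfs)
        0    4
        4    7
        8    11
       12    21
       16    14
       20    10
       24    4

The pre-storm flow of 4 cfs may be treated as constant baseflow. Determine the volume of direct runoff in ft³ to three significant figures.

V ≈ 6.19 × 10^5 ft³

Direct-runoff ordinates (Q − Q_b): 0.0, 3.0, 7.0, 17.0, 10.0, 6.0, 0.0 cfs.
ΣQ_DR = 43.00 cfs.
With Δt = 4 h = 14400 s, V = ΣQ_DR · Δt = 43.00 × 14400 = 6.19 × 10^5 ft³.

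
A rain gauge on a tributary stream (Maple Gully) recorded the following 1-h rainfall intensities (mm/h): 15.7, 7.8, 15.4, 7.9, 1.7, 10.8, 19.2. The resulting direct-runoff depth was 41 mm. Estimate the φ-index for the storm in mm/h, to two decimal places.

φ ≈ 5.97 mm/h

Only the 6 blocks with intensity above φ contribute runoff: 15.7, 7.8, 15.4, 7.9, 10.8, 19.2 mm/h.
Σ(I−φ)·Δt = d  ⇒  (15.7+7.8+15.4+7.9+10.8+19.2 − 6φ)·1 = 41
φ = (76.80 − 41/1) / 6 = 5.97 mm/h.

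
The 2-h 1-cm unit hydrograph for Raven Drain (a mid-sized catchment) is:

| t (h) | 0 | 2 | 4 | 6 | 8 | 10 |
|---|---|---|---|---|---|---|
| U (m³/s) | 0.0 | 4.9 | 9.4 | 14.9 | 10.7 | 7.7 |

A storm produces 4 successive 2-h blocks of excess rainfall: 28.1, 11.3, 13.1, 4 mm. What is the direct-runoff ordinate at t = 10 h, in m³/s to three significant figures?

Q ≈ 57.0 m³/s

By discrete convolution, Q_j = Σ (P_i / 10 mm) · U_{j−i}.
At t = 10 h (j=5): Q = (28.1/10)·7.7 + (11.3/10)·10.7 + (13.1/10)·14.9 + (4/10)·9.4 = 57.0 m³/s.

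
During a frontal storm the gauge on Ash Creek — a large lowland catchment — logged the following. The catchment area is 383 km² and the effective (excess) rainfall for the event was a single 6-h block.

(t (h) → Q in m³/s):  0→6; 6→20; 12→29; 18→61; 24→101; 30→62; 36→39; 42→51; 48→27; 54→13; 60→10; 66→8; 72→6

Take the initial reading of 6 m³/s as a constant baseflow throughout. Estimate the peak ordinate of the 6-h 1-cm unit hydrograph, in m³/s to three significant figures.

U_p ≈ 47.5 m³/s

Direct runoff: 0.0, 14.0, 23.0, 55.0, 95.0, 56.0, 33.0, 45.0, 21.0, 7.0, 4.0, 2.0, 0.0 m³/s; ΣQ_DR = 355.0 m³/s, peak = 95.0 m³/s.
Runoff depth d = ΣQ_DR·Δt / A = 355.0 × 21600 / (383 km²) = 20.02 mm.
The 1-cm UH is the DRH scaled by (10 mm)/d, so U_p = 95.0 × 10/20.02 = 47.5 m³/s.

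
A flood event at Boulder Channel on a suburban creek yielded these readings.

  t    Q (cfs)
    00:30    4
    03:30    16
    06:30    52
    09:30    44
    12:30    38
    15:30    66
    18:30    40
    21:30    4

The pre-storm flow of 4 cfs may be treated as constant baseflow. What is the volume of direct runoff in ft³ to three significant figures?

V ≈ 2.51 × 10^6 ft³

Direct-runoff ordinates (Q − Q_b): 0.0, 12.0, 48.0, 40.0, 34.0, 62.0, 36.0, 0.0 cfs.
ΣQ_DR = 232.0 cfs.
With Δt = 3 h = 10800 s, V = ΣQ_DR · Δt = 232.0 × 10800 = 2.51 × 10^6 ft³.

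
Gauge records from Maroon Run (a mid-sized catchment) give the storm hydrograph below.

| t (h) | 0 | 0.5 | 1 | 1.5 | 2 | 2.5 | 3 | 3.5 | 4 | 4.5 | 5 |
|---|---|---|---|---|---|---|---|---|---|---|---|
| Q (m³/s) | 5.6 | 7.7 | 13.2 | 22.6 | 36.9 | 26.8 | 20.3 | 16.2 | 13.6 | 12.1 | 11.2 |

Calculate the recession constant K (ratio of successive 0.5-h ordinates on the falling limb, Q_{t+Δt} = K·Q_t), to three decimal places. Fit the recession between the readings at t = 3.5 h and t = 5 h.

Using the recession-limb readings at t = 3.5 h and t = 5 h: Q falls from 16.2 to 11.2 m³/s over 3 intervals.
K = (Q₂/Q₁)^(1/3) = (11.2/16.2)^(1/3) = 0.884.

K ≈ 0.884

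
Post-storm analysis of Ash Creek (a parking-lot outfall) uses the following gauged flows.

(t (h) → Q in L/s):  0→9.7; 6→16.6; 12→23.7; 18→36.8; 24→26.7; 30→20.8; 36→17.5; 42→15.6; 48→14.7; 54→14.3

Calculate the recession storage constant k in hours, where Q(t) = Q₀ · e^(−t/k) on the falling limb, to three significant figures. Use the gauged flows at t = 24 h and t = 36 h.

On the falling limb, Q drops from 26.7 to 17.5 L/s between t = 24 h and t = 36 h (Δt = 12 h).
k = −Δt / ln(Q₂/Q₁) = −12 / ln(17.5/26.7) = 28.4 h.

k ≈ 28.4 h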